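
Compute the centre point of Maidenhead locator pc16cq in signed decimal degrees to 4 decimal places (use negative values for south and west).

-63.3125, 122.2083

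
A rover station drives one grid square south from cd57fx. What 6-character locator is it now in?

CD57fw

Latitude subsquare x = 23; −1 → 22 = w.
The longitude characters are unchanged.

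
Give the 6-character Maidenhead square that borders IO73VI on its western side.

IO73ui

Longitude subsquare v = 21; −1 → 20 = u.
The latitude characters are unchanged.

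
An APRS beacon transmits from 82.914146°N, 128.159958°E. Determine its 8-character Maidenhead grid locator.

PR42bv99

Add 180° to longitude and 90° to latitude: 308.15996, 172.91415.
Field: 308.15996/20 → 15 → P, 172.91415/10 → 17 → R; chars PR.
Square: 8.15996/2 → 4, 2.91415/1 → 2; chars 42.
Subsquare: 0.15996/0.0833333 → 1 → b, 0.91415/0.0416667 → 21 → v; chars bv.
Extended square: 0.07662/0.00833333 → 9, 0.03915/0.00416667 → 9; chars 99.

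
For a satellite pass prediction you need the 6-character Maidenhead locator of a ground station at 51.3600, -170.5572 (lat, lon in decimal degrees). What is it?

AO41ri

Shift to the Maidenhead origin (180°W, 90°S): lon 9.4428, lat 141.3600.
Field: lon ⌊9.4428/20⌋ = 0 → A; lat ⌊141.3600/10⌋ = 14 → O.
Square: lon ⌊9.4428/2⌋ = 4; lat ⌊1.3600/1⌋ = 1.
Subsquare: lon ⌊1.4428/0.0833333⌋ = 17 → r; lat ⌊0.3600/0.0416667⌋ = 8 → i.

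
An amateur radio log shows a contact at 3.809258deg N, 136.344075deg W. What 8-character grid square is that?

CJ13tt84

Shift to the Maidenhead origin (180°W, 90°S): lon 43.65592, lat 93.80926.
Field (20°×10°, letters A–R): 43.65592/20 → 2 → C, 93.80926/10 → 9 → J; chars CJ.
Square (2°×1°, digits 0–9): 3.65592/2 → 1, 3.80926/1 → 3; chars 13.
Subsquare (5′×2.5′, letters a–x): 1.65592/0.0833333 → 19 → t, 0.80926/0.0416667 → 19 → t; chars tt.
Extended square (30″×15″, digits 0–9): 0.07259/0.00833333 → 8, 0.01759/0.00416667 → 4; chars 84.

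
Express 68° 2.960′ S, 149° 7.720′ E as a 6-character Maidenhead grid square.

QC41nw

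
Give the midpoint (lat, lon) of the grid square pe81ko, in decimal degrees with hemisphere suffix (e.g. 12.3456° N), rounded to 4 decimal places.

Field P=15, E=4: +15·20° lon, +4·10° lat → SW at lon 120°, lat -50°.
Square 8, 1: +8·2° lon, +1·1° lat → SW at lon 136°, lat -49°.
Subsquare k=10, o=14: +10·0.0833333° lon, +14·0.0416667° lat → SW at lon 136.833°, lat -48.4167°.
Cell spans 0.0833333° lon × 0.0416667° lat. Centre is SW corner plus half of each.
latitude 48.3958° S, longitude 136.8750° E.

48.3958° S, 136.8750° E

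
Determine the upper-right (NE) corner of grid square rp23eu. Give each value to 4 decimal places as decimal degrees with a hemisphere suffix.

Field R=17, P=15: +17·20° lon, +15·10° lat → SW at lon 160°, lat 60°.
Square 2, 3: +2·2° lon, +3·1° lat → SW at lon 164°, lat 63°.
Subsquare e=4, u=20: +4·0.0833333° lon, +20·0.0416667° lat → SW at lon 164.333°, lat 63.8333°.
Cell spans 0.0833333° lon × 0.0416667° lat. NE corner is SW corner plus one full cell.
latitude 63.8750° N, longitude 164.4167° E.

63.8750° N, 164.4167° E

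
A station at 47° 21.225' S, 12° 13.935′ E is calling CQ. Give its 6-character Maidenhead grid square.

Shift to the Maidenhead origin (180°W, 90°S): lon 192.2322, lat 42.6463.
Field (20°×10°, letters A–R): lon ⌊192.2322/20⌋ = 9 → J; lat ⌊42.6463/10⌋ = 4 → E.
Square (2°×1°, digits 0–9): lon ⌊12.2322/2⌋ = 6; lat ⌊2.6463/1⌋ = 2.
Subsquare (5′×2.5′, letters a–x): lon ⌊0.2322/0.0833333⌋ = 2 → c; lat ⌊0.6463/0.0416667⌋ = 15 → p.

JE62cp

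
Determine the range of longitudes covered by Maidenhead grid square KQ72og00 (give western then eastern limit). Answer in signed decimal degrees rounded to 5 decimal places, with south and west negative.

Field K=10, Q=16: +10·20° lon, +16·10° lat → SW at lon 20°, lat 70°.
Square 7, 2: +7·2° lon, +2·1° lat → SW at lon 34°, lat 72°.
Subsquare o=14, g=6: +14·0.0833333° lon, +6·0.0416667° lat → SW at lon 35.1667°, lat 72.25°.
Extended square 0, 0: +0·0.00833333° lon, +0·0.00416667° lat → SW at lon 35.1667°, lat 72.25°.
Cell spans 0.00833333° lon × 0.00416667° lat.
west 35.16667, east 35.17500.

35.16667, 35.17500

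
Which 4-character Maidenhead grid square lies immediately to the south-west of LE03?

KE92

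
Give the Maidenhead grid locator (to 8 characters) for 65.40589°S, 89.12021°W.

Add 180° to longitude and 90° to latitude: 90.87979, 24.59411.
Field: lon ⌊90.87979/20⌋ = 4 → E; lat ⌊24.59411/10⌋ = 2 → C.
Square: lon ⌊10.87979/2⌋ = 5; lat ⌊4.59411/1⌋ = 4.
Subsquare: lon ⌊0.87979/0.0833333⌋ = 10 → k; lat ⌊0.59411/0.0416667⌋ = 14 → o.
Extended square: lon ⌊0.04646/0.00833333⌋ = 5; lat ⌊0.01078/0.00416667⌋ = 2.

EC54ko52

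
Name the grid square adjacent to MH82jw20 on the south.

Latitude extended square 0; −1 → -1, wraps to 9, carry into subsquare.
Latitude subsquare w = 22; −1 → 21 = v.
The longitude characters are unchanged.

MH82jv29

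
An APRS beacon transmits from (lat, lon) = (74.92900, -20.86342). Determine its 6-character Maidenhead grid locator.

Offset from 180°W / 90°S: lon 159.1366°, lat 164.9290°.
Field (20°×10°, letters A–R): 159.1366/20 → 7 → H, 164.9290/10 → 16 → Q; chars HQ.
Square (2°×1°, digits 0–9): 19.1366/2 → 9, 4.9290/1 → 4; chars 94.
Subsquare (5′×2.5′, letters a–x): 1.1366/0.0833333 → 13 → n, 0.9290/0.0416667 → 22 → w; chars nw.

HQ94nw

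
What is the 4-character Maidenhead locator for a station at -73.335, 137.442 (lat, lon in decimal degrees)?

PB86

Offset from 180°W / 90°S: lon 317.44°, lat 16.67°.
Field: lon ⌊317.44/20⌋ = 15 → P; lat ⌊16.67/10⌋ = 1 → B.
Square: lon ⌊17.44/2⌋ = 8; lat ⌊6.67/1⌋ = 6.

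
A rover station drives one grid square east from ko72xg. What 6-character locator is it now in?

Longitude subsquare x = 23; +1 → 24, wraps to 0 = a, carry into square.
Longitude square 7; +1 → 8.
The latitude characters are unchanged.

KO82ag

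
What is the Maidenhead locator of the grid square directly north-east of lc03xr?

Longitude subsquare x = 23; +1 → 24, wraps to 0 = a, carry into square.
Longitude square 0; +1 → 1.
Latitude subsquare r = 17; +1 → 18 = s.

LC13as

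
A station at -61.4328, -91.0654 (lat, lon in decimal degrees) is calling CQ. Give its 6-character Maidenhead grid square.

EC48ln

Offset from 180°W / 90°S: lon 88.9346°, lat 28.5672°.
Field: lon ⌊88.9346/20⌋ = 4 → E; lat ⌊28.5672/10⌋ = 2 → C.
Square: lon ⌊8.9346/2⌋ = 4; lat ⌊8.5672/1⌋ = 8.
Subsquare: lon ⌊0.9346/0.0833333⌋ = 11 → l; lat ⌊0.5672/0.0416667⌋ = 13 → n.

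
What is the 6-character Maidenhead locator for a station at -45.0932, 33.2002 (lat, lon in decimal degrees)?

KE64ov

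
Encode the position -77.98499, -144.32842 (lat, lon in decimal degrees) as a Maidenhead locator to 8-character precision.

BB72ua03

Offset from 180°W / 90°S: lon 35.67158°, lat 12.01501°.
Field: 35.67158/20 → 1 → B, 12.01501/10 → 1 → B; chars BB.
Square: 15.67158/2 → 7, 2.01501/1 → 2; chars 72.
Subsquare: 1.67158/0.0833333 → 20 → u, 0.01501/0.0416667 → 0 → a; chars ua.
Extended square: 0.00491/0.00833333 → 0, 0.01501/0.00416667 → 3; chars 03.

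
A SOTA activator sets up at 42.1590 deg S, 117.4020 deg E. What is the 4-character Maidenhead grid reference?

Add 180° to longitude and 90° to latitude: 297.40, 47.84.
Field: 297.40/20 → 14 → O, 47.84/10 → 4 → E; chars OE.
Square: 17.40/2 → 8, 7.84/1 → 7; chars 87.

OE87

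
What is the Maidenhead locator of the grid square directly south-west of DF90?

Longitude square 9; −1 → 8.
Latitude square 0; −1 → -1, wraps to 9, carry into field.
Latitude field F = 5; −1 → 4 = E.

DE89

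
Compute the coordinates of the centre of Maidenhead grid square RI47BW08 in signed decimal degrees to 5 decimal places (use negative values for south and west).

Field R=17, I=8: +17·20° lon, +8·10° lat → SW at lon 160°, lat -10°.
Square 4, 7: +4·2° lon, +7·1° lat → SW at lon 168°, lat -3°.
Subsquare b=1, w=22: +1·0.0833333° lon, +22·0.0416667° lat → SW at lon 168.083°, lat -2.08333°.
Extended square 0, 8: +0·0.00833333° lon, +8·0.00416667° lat → SW at lon 168.083°, lat -2.05°.
Cell spans 0.00833333° lon × 0.00416667° lat. Centre is SW corner plus half of each.
latitude -2.04792, longitude 168.08750.

-2.04792, 168.08750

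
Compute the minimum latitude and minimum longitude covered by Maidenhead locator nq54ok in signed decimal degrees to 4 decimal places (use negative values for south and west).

Field N=13, Q=16: +13·20° lon, +16·10° lat → SW at lon 80°, lat 70°.
Square 5, 4: +5·2° lon, +4·1° lat → SW at lon 90°, lat 74°.
Subsquare o=14, k=10: +14·0.0833333° lon, +10·0.0416667° lat → SW at lon 91.1667°, lat 74.4167°.
latitude 74.4167, longitude 91.1667.

74.4167, 91.1667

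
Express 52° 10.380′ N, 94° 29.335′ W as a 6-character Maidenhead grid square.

Shift to the Maidenhead origin (180°W, 90°S): lon 85.5111, lat 142.1730.
Field: 85.5111/20 → 4 → E, 142.1730/10 → 14 → O; chars EO.
Square: 5.5111/2 → 2, 2.1730/1 → 2; chars 22.
Subsquare: 1.5111/0.0833333 → 18 → s, 0.1730/0.0416667 → 4 → e; chars se.

EO22se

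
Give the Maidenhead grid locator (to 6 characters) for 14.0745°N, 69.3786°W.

FK54hb

Add 180° to longitude and 90° to latitude: 110.6214, 104.0745.
Field (20°×10°, letters A–R): 110.6214/20 → 5 → F, 104.0745/10 → 10 → K; chars FK.
Square (2°×1°, digits 0–9): 10.6214/2 → 5, 4.0745/1 → 4; chars 54.
Subsquare (5′×2.5′, letters a–x): 0.6214/0.0833333 → 7 → h, 0.0745/0.0416667 → 1 → b; chars hb.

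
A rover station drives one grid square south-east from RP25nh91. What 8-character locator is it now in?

RP25oh00

Longitude extended square 9; +1 → 10, wraps to 0, carry into subsquare.
Longitude subsquare n = 13; +1 → 14 = o.
Latitude extended square 1; −1 → 0.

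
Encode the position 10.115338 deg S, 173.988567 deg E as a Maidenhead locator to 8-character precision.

RH69xv82

Shift to the Maidenhead origin (180°W, 90°S): lon 353.98857, lat 79.88466.
Field: 353.98857/20 → 17 → R, 79.88466/10 → 7 → H; chars RH.
Square: 13.98857/2 → 6, 9.88466/1 → 9; chars 69.
Subsquare: 1.98857/0.0833333 → 23 → x, 0.88466/0.0416667 → 21 → v; chars xv.
Extended square: 0.07190/0.00833333 → 8, 0.00966/0.00416667 → 2; chars 82.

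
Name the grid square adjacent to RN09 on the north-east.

RO10

Longitude square 0; +1 → 1.
Latitude square 9; +1 → 10, wraps to 0, carry into field.
Latitude field N = 13; +1 → 14 = O.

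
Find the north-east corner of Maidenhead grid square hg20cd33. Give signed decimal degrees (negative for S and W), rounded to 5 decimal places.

-29.85833, -35.80000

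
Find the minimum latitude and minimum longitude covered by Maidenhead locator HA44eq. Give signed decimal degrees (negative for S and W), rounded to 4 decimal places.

-85.3333, -31.6667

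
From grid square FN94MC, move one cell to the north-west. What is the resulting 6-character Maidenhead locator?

FN94ld

Longitude subsquare m = 12; −1 → 11 = l.
Latitude subsquare c = 2; +1 → 3 = d.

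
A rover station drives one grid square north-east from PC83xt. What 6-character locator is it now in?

PC93au

Longitude subsquare x = 23; +1 → 24, wraps to 0 = a, carry into square.
Longitude square 8; +1 → 9.
Latitude subsquare t = 19; +1 → 20 = u.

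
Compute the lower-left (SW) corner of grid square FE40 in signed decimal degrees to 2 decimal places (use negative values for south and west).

-50.00, -72.00

Field F=5, E=4: +5·20° lon, +4·10° lat → SW at lon -80°, lat -50°.
Square 4, 0: +4·2° lon, +0·1° lat → SW at lon -72°, lat -50°.
latitude -50.00, longitude -72.00.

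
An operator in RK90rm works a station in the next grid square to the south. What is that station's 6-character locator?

RK90rl

Latitude subsquare m = 12; −1 → 11 = l.
The longitude characters are unchanged.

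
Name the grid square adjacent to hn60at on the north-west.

HN50xu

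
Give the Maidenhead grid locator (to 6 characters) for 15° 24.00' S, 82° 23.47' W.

EH84to

Add 180° to longitude and 90° to latitude: 97.6088, 74.6000.
Field (20°×10°, letters A–R): 97.6088/20 → 4 → E, 74.6000/10 → 7 → H; chars EH.
Square (2°×1°, digits 0–9): 17.6088/2 → 8, 4.6000/1 → 4; chars 84.
Subsquare (5′×2.5′, letters a–x): 1.6088/0.0833333 → 19 → t, 0.6000/0.0416667 → 14 → o; chars to.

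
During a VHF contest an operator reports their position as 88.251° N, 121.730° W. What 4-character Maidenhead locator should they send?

Shift to the Maidenhead origin (180°W, 90°S): lon 58.27, lat 178.25.
Field (20°×10°, letters A–R): lon ⌊58.27/20⌋ = 2 → C; lat ⌊178.25/10⌋ = 17 → R.
Square (2°×1°, digits 0–9): lon ⌊18.27/2⌋ = 9; lat ⌊8.25/1⌋ = 8.

CR98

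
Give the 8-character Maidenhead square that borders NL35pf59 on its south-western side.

NL35pf48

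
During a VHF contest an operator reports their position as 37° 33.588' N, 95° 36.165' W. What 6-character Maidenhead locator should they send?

EM27en

Offset from 180°W / 90°S: lon 84.3972°, lat 127.5598°.
Field (20°×10°, letters A–R): 84.3972/20 → 4 → E, 127.5598/10 → 12 → M; chars EM.
Square (2°×1°, digits 0–9): 4.3972/2 → 2, 7.5598/1 → 7; chars 27.
Subsquare (5′×2.5′, letters a–x): 0.3972/0.0833333 → 4 → e, 0.5598/0.0416667 → 13 → n; chars en.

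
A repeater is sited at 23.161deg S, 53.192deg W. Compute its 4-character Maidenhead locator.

GG36

Shift to the Maidenhead origin (180°W, 90°S): lon 126.81, lat 66.84.
Field (20°×10°, letters A–R): lon ⌊126.81/20⌋ = 6 → G; lat ⌊66.84/10⌋ = 6 → G.
Square (2°×1°, digits 0–9): lon ⌊6.81/2⌋ = 3; lat ⌊6.84/1⌋ = 6.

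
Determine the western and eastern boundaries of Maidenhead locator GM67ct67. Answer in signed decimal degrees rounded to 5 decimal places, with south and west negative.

-47.78333, -47.77500

Field G=6, M=12: +6·20° lon, +12·10° lat → SW at lon -60°, lat 30°.
Square 6, 7: +6·2° lon, +7·1° lat → SW at lon -48°, lat 37°.
Subsquare c=2, t=19: +2·0.0833333° lon, +19·0.0416667° lat → SW at lon -47.8333°, lat 37.7917°.
Extended square 6, 7: +6·0.00833333° lon, +7·0.00416667° lat → SW at lon -47.7833°, lat 37.8208°.
Cell spans 0.00833333° lon × 0.00416667° lat.
west -47.78333, east -47.77500.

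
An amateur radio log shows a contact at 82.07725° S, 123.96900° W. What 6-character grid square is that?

Shift to the Maidenhead origin (180°W, 90°S): lon 56.0310, lat 7.9227.
Field: lon ⌊56.0310/20⌋ = 2 → C; lat ⌊7.9227/10⌋ = 0 → A.
Square: lon ⌊16.0310/2⌋ = 8; lat ⌊7.9227/1⌋ = 7.
Subsquare: lon ⌊0.0310/0.0833333⌋ = 0 → a; lat ⌊0.9227/0.0416667⌋ = 22 → w.

CA87aw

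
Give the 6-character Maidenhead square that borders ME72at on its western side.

Longitude subsquare a = 0; −1 → -1, wraps to 23 = x, carry into square.
Longitude square 7; −1 → 6.
The latitude characters are unchanged.

ME62xt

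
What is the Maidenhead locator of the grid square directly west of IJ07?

HJ97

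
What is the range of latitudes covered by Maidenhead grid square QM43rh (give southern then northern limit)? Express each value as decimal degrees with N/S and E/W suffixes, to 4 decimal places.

Field Q=16, M=12: +16·20° lon, +12·10° lat → SW at lon 140°, lat 30°.
Square 4, 3: +4·2° lon, +3·1° lat → SW at lon 148°, lat 33°.
Subsquare r=17, h=7: +17·0.0833333° lon, +7·0.0416667° lat → SW at lon 149.417°, lat 33.2917°.
Cell spans 0.0833333° lon × 0.0416667° lat.
south 33.2917° N, north 33.3333° N.

33.2917° N, 33.3333° N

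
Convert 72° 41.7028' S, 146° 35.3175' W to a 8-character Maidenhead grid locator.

Offset from 180°W / 90°S: lon 33.41137°, lat 17.30495°.
Field (20°×10°, letters A–R): 33.41137/20 → 1 → B, 17.30495/10 → 1 → B; chars BB.
Square (2°×1°, digits 0–9): 13.41137/2 → 6, 7.30495/1 → 7; chars 67.
Subsquare (5′×2.5′, letters a–x): 1.41137/0.0833333 → 16 → q, 0.30495/0.0416667 → 7 → h; chars qh.
Extended square (30″×15″, digits 0–9): 0.07804/0.00833333 → 9, 0.01329/0.00416667 → 3; chars 93.

BB67qh93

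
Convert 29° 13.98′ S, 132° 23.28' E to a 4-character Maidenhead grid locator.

PG60

Add 180° to longitude and 90° to latitude: 312.39, 60.77.
Field: 312.39/20 → 15 → P, 60.77/10 → 6 → G; chars PG.
Square: 12.39/2 → 6, 0.77/1 → 0; chars 60.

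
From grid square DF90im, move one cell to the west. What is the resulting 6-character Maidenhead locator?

DF90hm

Longitude subsquare i = 8; −1 → 7 = h.
The latitude characters are unchanged.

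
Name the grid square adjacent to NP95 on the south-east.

Longitude square 9; +1 → 10, wraps to 0, carry into field.
Longitude field N = 13; +1 → 14 = O.
Latitude square 5; −1 → 4.

OP04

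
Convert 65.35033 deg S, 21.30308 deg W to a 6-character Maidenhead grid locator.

Offset from 180°W / 90°S: lon 158.6969°, lat 24.6497°.
Field: 158.6969/20 → 7 → H, 24.6497/10 → 2 → C; chars HC.
Square: 18.6969/2 → 9, 4.6497/1 → 4; chars 94.
Subsquare: 0.6969/0.0833333 → 8 → i, 0.6497/0.0416667 → 15 → p; chars ip.

HC94ip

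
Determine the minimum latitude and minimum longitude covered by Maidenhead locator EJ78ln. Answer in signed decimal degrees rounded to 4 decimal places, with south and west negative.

Field E=4, J=9: +4·20° lon, +9·10° lat → SW at lon -100°, lat 0°.
Square 7, 8: +7·2° lon, +8·1° lat → SW at lon -86°, lat 8°.
Subsquare l=11, n=13: +11·0.0833333° lon, +13·0.0416667° lat → SW at lon -85.0833°, lat 8.54167°.
latitude 8.5417, longitude -85.0833.

8.5417, -85.0833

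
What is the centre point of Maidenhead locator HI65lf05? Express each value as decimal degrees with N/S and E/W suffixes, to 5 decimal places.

4.76875° S, 27.07917° W

Field H=7, I=8: +7·20° lon, +8·10° lat → SW at lon -40°, lat -10°.
Square 6, 5: +6·2° lon, +5·1° lat → SW at lon -28°, lat -5°.
Subsquare l=11, f=5: +11·0.0833333° lon, +5·0.0416667° lat → SW at lon -27.0833°, lat -4.79167°.
Extended square 0, 5: +0·0.00833333° lon, +5·0.00416667° lat → SW at lon -27.0833°, lat -4.77083°.
Cell spans 0.00833333° lon × 0.00416667° lat. Centre is SW corner plus half of each.
latitude 4.76875° S, longitude 27.07917° W.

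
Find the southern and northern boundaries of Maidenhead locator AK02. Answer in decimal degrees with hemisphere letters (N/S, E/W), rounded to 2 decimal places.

12.00° N, 13.00° N

Field A=0, K=10: +0·20° lon, +10·10° lat → SW at lon -180°, lat 10°.
Square 0, 2: +0·2° lon, +2·1° lat → SW at lon -180°, lat 12°.
Cell spans 2° lon × 1° lat.
south 12.00° N, north 13.00° N.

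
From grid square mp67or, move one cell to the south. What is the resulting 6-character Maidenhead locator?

MP67oq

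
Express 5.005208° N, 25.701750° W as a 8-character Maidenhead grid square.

Offset from 180°W / 90°S: lon 154.29825°, lat 95.00521°.
Field: lon ⌊154.29825/20⌋ = 7 → H; lat ⌊95.00521/10⌋ = 9 → J.
Square: lon ⌊14.29825/2⌋ = 7; lat ⌊5.00521/1⌋ = 5.
Subsquare: lon ⌊0.29825/0.0833333⌋ = 3 → d; lat ⌊0.00521/0.0416667⌋ = 0 → a.
Extended square: lon ⌊0.04825/0.00833333⌋ = 5; lat ⌊0.00521/0.00416667⌋ = 1.

HJ75da51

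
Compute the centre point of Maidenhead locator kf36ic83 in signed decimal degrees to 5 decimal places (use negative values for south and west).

Field K=10, F=5: +10·20° lon, +5·10° lat → SW at lon 20°, lat -40°.
Square 3, 6: +3·2° lon, +6·1° lat → SW at lon 26°, lat -34°.
Subsquare i=8, c=2: +8·0.0833333° lon, +2·0.0416667° lat → SW at lon 26.6667°, lat -33.9167°.
Extended square 8, 3: +8·0.00833333° lon, +3·0.00416667° lat → SW at lon 26.7333°, lat -33.9042°.
Cell spans 0.00833333° lon × 0.00416667° lat. Centre is SW corner plus half of each.
latitude -33.90208, longitude 26.73750.

-33.90208, 26.73750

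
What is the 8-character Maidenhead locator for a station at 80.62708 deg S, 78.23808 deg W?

FA09vi19

Add 180° to longitude and 90° to latitude: 101.76192, 9.37292.
Field (20°×10°, letters A–R): 101.76192/20 → 5 → F, 9.37292/10 → 0 → A; chars FA.
Square (2°×1°, digits 0–9): 1.76192/2 → 0, 9.37292/1 → 9; chars 09.
Subsquare (5′×2.5′, letters a–x): 1.76192/0.0833333 → 21 → v, 0.37292/0.0416667 → 8 → i; chars vi.
Extended square (30″×15″, digits 0–9): 0.01192/0.00833333 → 1, 0.03959/0.00416667 → 9; chars 19.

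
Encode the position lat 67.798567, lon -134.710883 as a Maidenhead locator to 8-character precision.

CP27pt41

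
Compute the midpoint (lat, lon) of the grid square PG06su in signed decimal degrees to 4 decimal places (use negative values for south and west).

Field P=15, G=6: +15·20° lon, +6·10° lat → SW at lon 120°, lat -30°.
Square 0, 6: +0·2° lon, +6·1° lat → SW at lon 120°, lat -24°.
Subsquare s=18, u=20: +18·0.0833333° lon, +20·0.0416667° lat → SW at lon 121.5°, lat -23.1667°.
Cell spans 0.0833333° lon × 0.0416667° lat. Centre is SW corner plus half of each.
latitude -23.1458, longitude 121.5417.

-23.1458, 121.5417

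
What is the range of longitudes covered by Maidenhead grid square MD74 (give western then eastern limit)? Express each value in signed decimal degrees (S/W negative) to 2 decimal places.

Field M=12, D=3: +12·20° lon, +3·10° lat → SW at lon 60°, lat -60°.
Square 7, 4: +7·2° lon, +4·1° lat → SW at lon 74°, lat -56°.
Cell spans 2° lon × 1° lat.
west 74.00, east 76.00.

74.00, 76.00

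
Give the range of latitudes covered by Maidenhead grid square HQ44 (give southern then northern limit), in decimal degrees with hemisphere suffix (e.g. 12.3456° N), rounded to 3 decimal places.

74.000° N, 75.000° N

Field H=7, Q=16: +7·20° lon, +16·10° lat → SW at lon -40°, lat 70°.
Square 4, 4: +4·2° lon, +4·1° lat → SW at lon -32°, lat 74°.
Cell spans 2° lon × 1° lat.
south 74.000° N, north 75.000° N.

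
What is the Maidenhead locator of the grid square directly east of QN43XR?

QN53ar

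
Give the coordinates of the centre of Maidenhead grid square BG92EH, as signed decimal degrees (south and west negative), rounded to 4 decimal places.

-27.6875, -141.6250

Field B=1, G=6: +1·20° lon, +6·10° lat → SW at lon -160°, lat -30°.
Square 9, 2: +9·2° lon, +2·1° lat → SW at lon -142°, lat -28°.
Subsquare e=4, h=7: +4·0.0833333° lon, +7·0.0416667° lat → SW at lon -141.667°, lat -27.7083°.
Cell spans 0.0833333° lon × 0.0416667° lat. Centre is SW corner plus half of each.
latitude -27.6875, longitude -141.6250.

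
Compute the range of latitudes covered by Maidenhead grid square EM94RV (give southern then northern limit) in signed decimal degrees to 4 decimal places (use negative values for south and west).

Field E=4, M=12: +4·20° lon, +12·10° lat → SW at lon -100°, lat 30°.
Square 9, 4: +9·2° lon, +4·1° lat → SW at lon -82°, lat 34°.
Subsquare r=17, v=21: +17·0.0833333° lon, +21·0.0416667° lat → SW at lon -80.5833°, lat 34.875°.
Cell spans 0.0833333° lon × 0.0416667° lat.
south 34.8750, north 34.9167.

34.8750, 34.9167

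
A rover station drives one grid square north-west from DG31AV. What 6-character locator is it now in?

Longitude subsquare a = 0; −1 → -1, wraps to 23 = x, carry into square.
Longitude square 3; −1 → 2.
Latitude subsquare v = 21; +1 → 22 = w.

DG21xw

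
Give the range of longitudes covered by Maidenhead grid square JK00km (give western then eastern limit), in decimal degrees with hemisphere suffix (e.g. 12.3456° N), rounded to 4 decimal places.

Field J=9, K=10: +9·20° lon, +10·10° lat → SW at lon 0°, lat 10°.
Square 0, 0: +0·2° lon, +0·1° lat → SW at lon 0°, lat 10°.
Subsquare k=10, m=12: +10·0.0833333° lon, +12·0.0416667° lat → SW at lon 0.833333°, lat 10.5°.
Cell spans 0.0833333° lon × 0.0416667° lat.
west 0.8333° E, east 0.9167° E.

0.8333° E, 0.9167° E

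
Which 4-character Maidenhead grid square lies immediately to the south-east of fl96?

GL05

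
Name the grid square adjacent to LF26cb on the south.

LF26ca

Latitude subsquare b = 1; −1 → 0 = a.
The longitude characters are unchanged.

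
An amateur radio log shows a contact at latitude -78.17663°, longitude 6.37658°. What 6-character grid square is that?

JB31et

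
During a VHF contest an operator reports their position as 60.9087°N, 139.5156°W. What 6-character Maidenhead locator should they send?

Offset from 180°W / 90°S: lon 40.4844°, lat 150.9087°.
Field: 40.4844/20 → 2 → C, 150.9087/10 → 15 → P; chars CP.
Square: 0.4844/2 → 0, 0.9087/1 → 0; chars 00.
Subsquare: 0.4844/0.0833333 → 5 → f, 0.9087/0.0416667 → 21 → v; chars fv.

CP00fv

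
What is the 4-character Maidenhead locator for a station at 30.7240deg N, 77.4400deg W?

FM10

Offset from 180°W / 90°S: lon 102.56°, lat 120.72°.
Field: 102.56/20 → 5 → F, 120.72/10 → 12 → M; chars FM.
Square: 2.56/2 → 1, 0.72/1 → 0; chars 10.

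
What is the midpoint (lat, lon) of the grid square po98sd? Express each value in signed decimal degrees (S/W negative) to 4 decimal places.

58.1458, 139.5417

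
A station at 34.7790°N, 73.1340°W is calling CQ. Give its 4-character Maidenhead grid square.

FM34

Offset from 180°W / 90°S: lon 106.87°, lat 124.78°.
Field: lon ⌊106.87/20⌋ = 5 → F; lat ⌊124.78/10⌋ = 12 → M.
Square: lon ⌊6.87/2⌋ = 3; lat ⌊4.78/1⌋ = 4.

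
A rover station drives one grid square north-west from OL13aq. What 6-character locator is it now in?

OL03xr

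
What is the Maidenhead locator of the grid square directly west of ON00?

NN90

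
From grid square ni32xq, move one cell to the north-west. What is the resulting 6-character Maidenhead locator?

Longitude subsquare x = 23; −1 → 22 = w.
Latitude subsquare q = 16; +1 → 17 = r.

NI32wr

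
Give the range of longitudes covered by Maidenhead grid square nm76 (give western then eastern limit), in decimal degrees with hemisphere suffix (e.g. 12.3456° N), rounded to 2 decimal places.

94.00° E, 96.00° E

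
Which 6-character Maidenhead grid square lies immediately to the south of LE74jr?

LE74jq

Latitude subsquare r = 17; −1 → 16 = q.
The longitude characters are unchanged.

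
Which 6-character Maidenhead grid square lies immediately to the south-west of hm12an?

HM02xm

Longitude subsquare a = 0; −1 → -1, wraps to 23 = x, carry into square.
Longitude square 1; −1 → 0.
Latitude subsquare n = 13; −1 → 12 = m.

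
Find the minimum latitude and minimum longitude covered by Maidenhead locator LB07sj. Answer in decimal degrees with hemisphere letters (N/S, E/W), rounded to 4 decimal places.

72.6250° S, 41.5000° E

Field L=11, B=1: +11·20° lon, +1·10° lat → SW at lon 40°, lat -80°.
Square 0, 7: +0·2° lon, +7·1° lat → SW at lon 40°, lat -73°.
Subsquare s=18, j=9: +18·0.0833333° lon, +9·0.0416667° lat → SW at lon 41.5°, lat -72.625°.
latitude 72.6250° S, longitude 41.5000° E.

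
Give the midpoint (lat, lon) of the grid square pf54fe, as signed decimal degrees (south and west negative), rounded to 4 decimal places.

-35.8125, 130.4583

Field P=15, F=5: +15·20° lon, +5·10° lat → SW at lon 120°, lat -40°.
Square 5, 4: +5·2° lon, +4·1° lat → SW at lon 130°, lat -36°.
Subsquare f=5, e=4: +5·0.0833333° lon, +4·0.0416667° lat → SW at lon 130.417°, lat -35.8333°.
Cell spans 0.0833333° lon × 0.0416667° lat. Centre is SW corner plus half of each.
latitude -35.8125, longitude 130.4583.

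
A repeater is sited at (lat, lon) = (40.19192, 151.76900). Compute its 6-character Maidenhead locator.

QN50ve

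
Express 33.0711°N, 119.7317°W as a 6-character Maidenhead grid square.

DM03db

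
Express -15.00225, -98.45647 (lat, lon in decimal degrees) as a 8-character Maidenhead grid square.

EH04sx59

Add 180° to longitude and 90° to latitude: 81.54353, 74.99775.
Field: lon ⌊81.54353/20⌋ = 4 → E; lat ⌊74.99775/10⌋ = 7 → H.
Square: lon ⌊1.54353/2⌋ = 0; lat ⌊4.99775/1⌋ = 4.
Subsquare: lon ⌊1.54353/0.0833333⌋ = 18 → s; lat ⌊0.99775/0.0416667⌋ = 23 → x.
Extended square: lon ⌊0.04353/0.00833333⌋ = 5; lat ⌊0.03942/0.00416667⌋ = 9.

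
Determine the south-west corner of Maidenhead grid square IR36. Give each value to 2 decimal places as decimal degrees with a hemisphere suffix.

86.00° N, 14.00° W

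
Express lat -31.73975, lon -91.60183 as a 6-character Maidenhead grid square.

Shift to the Maidenhead origin (180°W, 90°S): lon 88.3982, lat 58.2602.
Field: 88.3982/20 → 4 → E, 58.2602/10 → 5 → F; chars EF.
Square: 8.3982/2 → 4, 8.2602/1 → 8; chars 48.
Subsquare: 0.3982/0.0833333 → 4 → e, 0.2602/0.0416667 → 6 → g; chars eg.

EF48eg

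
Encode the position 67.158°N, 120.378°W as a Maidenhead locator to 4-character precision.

CP97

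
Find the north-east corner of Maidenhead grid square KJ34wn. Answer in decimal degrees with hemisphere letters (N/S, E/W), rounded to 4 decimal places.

Field K=10, J=9: +10·20° lon, +9·10° lat → SW at lon 20°, lat 0°.
Square 3, 4: +3·2° lon, +4·1° lat → SW at lon 26°, lat 4°.
Subsquare w=22, n=13: +22·0.0833333° lon, +13·0.0416667° lat → SW at lon 27.8333°, lat 4.54167°.
Cell spans 0.0833333° lon × 0.0416667° lat. NE corner is SW corner plus one full cell.
latitude 4.5833° N, longitude 27.9167° E.

4.5833° N, 27.9167° E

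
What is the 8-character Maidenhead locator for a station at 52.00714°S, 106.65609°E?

Add 180° to longitude and 90° to latitude: 286.65609, 37.99286.
Field (20°×10°, letters A–R): 286.65609/20 → 14 → O, 37.99286/10 → 3 → D; chars OD.
Square (2°×1°, digits 0–9): 6.65609/2 → 3, 7.99286/1 → 7; chars 37.
Subsquare (5′×2.5′, letters a–x): 0.65609/0.0833333 → 7 → h, 0.99286/0.0416667 → 23 → x; chars hx.
Extended square (30″×15″, digits 0–9): 0.07276/0.00833333 → 8, 0.03453/0.00416667 → 8; chars 88.

OD37hx88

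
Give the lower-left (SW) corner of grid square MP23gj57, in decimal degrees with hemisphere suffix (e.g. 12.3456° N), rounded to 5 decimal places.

Field M=12, P=15: +12·20° lon, +15·10° lat → SW at lon 60°, lat 60°.
Square 2, 3: +2·2° lon, +3·1° lat → SW at lon 64°, lat 63°.
Subsquare g=6, j=9: +6·0.0833333° lon, +9·0.0416667° lat → SW at lon 64.5°, lat 63.375°.
Extended square 5, 7: +5·0.00833333° lon, +7·0.00416667° lat → SW at lon 64.5417°, lat 63.4042°.
latitude 63.40417° N, longitude 64.54167° E.

63.40417° N, 64.54167° E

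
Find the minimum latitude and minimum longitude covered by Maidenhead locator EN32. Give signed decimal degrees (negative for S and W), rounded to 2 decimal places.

Field E=4, N=13: +4·20° lon, +13·10° lat → SW at lon -100°, lat 40°.
Square 3, 2: +3·2° lon, +2·1° lat → SW at lon -94°, lat 42°.
latitude 42.00, longitude -94.00.

42.00, -94.00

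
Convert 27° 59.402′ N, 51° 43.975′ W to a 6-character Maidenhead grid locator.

GL47dx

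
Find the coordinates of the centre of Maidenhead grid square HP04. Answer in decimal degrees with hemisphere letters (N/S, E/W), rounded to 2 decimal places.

64.50° N, 39.00° W

Field H=7, P=15: +7·20° lon, +15·10° lat → SW at lon -40°, lat 60°.
Square 0, 4: +0·2° lon, +4·1° lat → SW at lon -40°, lat 64°.
Cell spans 2° lon × 1° lat. Centre is SW corner plus half of each.
latitude 64.50° N, longitude 39.00° W.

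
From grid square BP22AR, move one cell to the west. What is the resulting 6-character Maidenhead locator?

Longitude subsquare a = 0; −1 → -1, wraps to 23 = x, carry into square.
Longitude square 2; −1 → 1.
The latitude characters are unchanged.

BP12xr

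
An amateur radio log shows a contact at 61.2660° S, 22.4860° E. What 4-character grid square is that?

Shift to the Maidenhead origin (180°W, 90°S): lon 202.49, lat 28.73.
Field: lon ⌊202.49/20⌋ = 10 → K; lat ⌊28.73/10⌋ = 2 → C.
Square: lon ⌊2.49/2⌋ = 1; lat ⌊8.73/1⌋ = 8.

KC18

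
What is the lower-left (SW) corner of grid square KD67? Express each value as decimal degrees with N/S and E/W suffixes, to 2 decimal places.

53.00° S, 32.00° E

Field K=10, D=3: +10·20° lon, +3·10° lat → SW at lon 20°, lat -60°.
Square 6, 7: +6·2° lon, +7·1° lat → SW at lon 32°, lat -53°.
latitude 53.00° S, longitude 32.00° E.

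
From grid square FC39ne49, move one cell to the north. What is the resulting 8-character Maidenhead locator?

FC39nf40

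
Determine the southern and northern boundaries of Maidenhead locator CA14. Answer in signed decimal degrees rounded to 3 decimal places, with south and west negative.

Field C=2, A=0: +2·20° lon, +0·10° lat → SW at lon -140°, lat -90°.
Square 1, 4: +1·2° lon, +4·1° lat → SW at lon -138°, lat -86°.
Cell spans 2° lon × 1° lat.
south -86.000, north -85.000.

-86.000, -85.000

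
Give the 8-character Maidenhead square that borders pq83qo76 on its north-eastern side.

PQ83qo87

Longitude extended square 7; +1 → 8.
Latitude extended square 6; +1 → 7.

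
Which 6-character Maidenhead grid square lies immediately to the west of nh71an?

NH61xn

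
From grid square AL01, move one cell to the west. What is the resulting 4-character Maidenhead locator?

RL91

Longitude square 0; −1 → -1, wraps to 9, carry into field.
Longitude field A = 0; −1 → -1, wraps to 17 = R, wrapping around the antimeridian.
The latitude characters are unchanged.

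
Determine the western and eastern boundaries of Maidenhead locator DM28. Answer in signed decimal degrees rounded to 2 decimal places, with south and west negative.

Field D=3, M=12: +3·20° lon, +12·10° lat → SW at lon -120°, lat 30°.
Square 2, 8: +2·2° lon, +8·1° lat → SW at lon -116°, lat 38°.
Cell spans 2° lon × 1° lat.
west -116.00, east -114.00.

-116.00, -114.00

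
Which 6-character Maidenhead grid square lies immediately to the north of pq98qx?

PQ99qa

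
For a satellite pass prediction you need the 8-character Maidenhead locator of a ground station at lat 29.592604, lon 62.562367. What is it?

Offset from 180°W / 90°S: lon 242.56237°, lat 119.59260°.
Field (20°×10°, letters A–R): 242.56237/20 → 12 → M, 119.59260/10 → 11 → L; chars ML.
Square (2°×1°, digits 0–9): 2.56237/2 → 1, 9.59260/1 → 9; chars 19.
Subsquare (5′×2.5′, letters a–x): 0.56237/0.0833333 → 6 → g, 0.59260/0.0416667 → 14 → o; chars go.
Extended square (30″×15″, digits 0–9): 0.06237/0.00833333 → 7, 0.00927/0.00416667 → 2; chars 72.

ML19go72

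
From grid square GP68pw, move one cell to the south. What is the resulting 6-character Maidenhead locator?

Latitude subsquare w = 22; −1 → 21 = v.
The longitude characters are unchanged.

GP68pv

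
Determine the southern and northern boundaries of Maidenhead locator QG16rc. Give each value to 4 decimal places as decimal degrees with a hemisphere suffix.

23.9167° S, 23.8750° S

Field Q=16, G=6: +16·20° lon, +6·10° lat → SW at lon 140°, lat -30°.
Square 1, 6: +1·2° lon, +6·1° lat → SW at lon 142°, lat -24°.
Subsquare r=17, c=2: +17·0.0833333° lon, +2·0.0416667° lat → SW at lon 143.417°, lat -23.9167°.
Cell spans 0.0833333° lon × 0.0416667° lat.
south 23.9167° S, north 23.8750° S.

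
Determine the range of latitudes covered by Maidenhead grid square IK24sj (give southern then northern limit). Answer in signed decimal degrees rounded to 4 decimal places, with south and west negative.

Field I=8, K=10: +8·20° lon, +10·10° lat → SW at lon -20°, lat 10°.
Square 2, 4: +2·2° lon, +4·1° lat → SW at lon -16°, lat 14°.
Subsquare s=18, j=9: +18·0.0833333° lon, +9·0.0416667° lat → SW at lon -14.5°, lat 14.375°.
Cell spans 0.0833333° lon × 0.0416667° lat.
south 14.3750, north 14.4167.

14.3750, 14.4167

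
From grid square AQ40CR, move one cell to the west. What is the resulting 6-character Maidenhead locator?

AQ40br

Longitude subsquare c = 2; −1 → 1 = b.
The latitude characters are unchanged.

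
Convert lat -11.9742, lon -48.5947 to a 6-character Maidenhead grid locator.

GH58qa

Add 180° to longitude and 90° to latitude: 131.4053, 78.0258.
Field: 131.4053/20 → 6 → G, 78.0258/10 → 7 → H; chars GH.
Square: 11.4053/2 → 5, 8.0258/1 → 8; chars 58.
Subsquare: 1.4053/0.0833333 → 16 → q, 0.0258/0.0416667 → 0 → a; chars qa.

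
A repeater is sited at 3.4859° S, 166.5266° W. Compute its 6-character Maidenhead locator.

AI66rm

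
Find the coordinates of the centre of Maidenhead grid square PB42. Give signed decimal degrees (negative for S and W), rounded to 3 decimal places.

-77.500, 129.000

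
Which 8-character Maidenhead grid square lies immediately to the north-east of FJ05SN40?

FJ05sn51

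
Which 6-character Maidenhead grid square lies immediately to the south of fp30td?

FP30tc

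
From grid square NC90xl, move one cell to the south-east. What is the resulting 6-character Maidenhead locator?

OC00ak

Longitude subsquare x = 23; +1 → 24, wraps to 0 = a, carry into square.
Longitude square 9; +1 → 10, wraps to 0, carry into field.
Longitude field N = 13; +1 → 14 = O.
Latitude subsquare l = 11; −1 → 10 = k.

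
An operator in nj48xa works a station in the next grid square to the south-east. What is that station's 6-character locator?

NJ57ax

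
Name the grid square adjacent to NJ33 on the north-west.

Longitude square 3; −1 → 2.
Latitude square 3; +1 → 4.

NJ24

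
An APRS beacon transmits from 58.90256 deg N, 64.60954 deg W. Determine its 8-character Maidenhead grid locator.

FO78qv66

Add 180° to longitude and 90° to latitude: 115.39046, 148.90256.
Field (20°×10°, letters A–R): lon ⌊115.39046/20⌋ = 5 → F; lat ⌊148.90256/10⌋ = 14 → O.
Square (2°×1°, digits 0–9): lon ⌊15.39046/2⌋ = 7; lat ⌊8.90256/1⌋ = 8.
Subsquare (5′×2.5′, letters a–x): lon ⌊1.39046/0.0833333⌋ = 16 → q; lat ⌊0.90256/0.0416667⌋ = 21 → v.
Extended square (30″×15″, digits 0–9): lon ⌊0.05713/0.00833333⌋ = 6; lat ⌊0.02756/0.00416667⌋ = 6.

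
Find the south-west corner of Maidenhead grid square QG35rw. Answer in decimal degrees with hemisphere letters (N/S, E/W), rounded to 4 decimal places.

24.0833° S, 147.4167° E

Field Q=16, G=6: +16·20° lon, +6·10° lat → SW at lon 140°, lat -30°.
Square 3, 5: +3·2° lon, +5·1° lat → SW at lon 146°, lat -25°.
Subsquare r=17, w=22: +17·0.0833333° lon, +22·0.0416667° lat → SW at lon 147.417°, lat -24.0833°.
latitude 24.0833° S, longitude 147.4167° E.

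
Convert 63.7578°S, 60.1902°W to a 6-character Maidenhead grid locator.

Offset from 180°W / 90°S: lon 119.8098°, lat 26.2422°.
Field: 119.8098/20 → 5 → F, 26.2422/10 → 2 → C; chars FC.
Square: 19.8098/2 → 9, 6.2422/1 → 6; chars 96.
Subsquare: 1.8098/0.0833333 → 21 → v, 0.2422/0.0416667 → 5 → f; chars vf.

FC96vf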